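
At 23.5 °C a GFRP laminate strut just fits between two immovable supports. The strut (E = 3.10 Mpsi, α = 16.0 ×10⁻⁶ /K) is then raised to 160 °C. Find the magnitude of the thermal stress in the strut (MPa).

E = 3.10 Mpsi = 21.37 GPa.
ΔT = 136.5 K. Constrained thermal stress σ = E·α·ΔT = 21.37×10³ MPa × 16.0×10⁻⁶ × 136.5 = 46.7 MPa (compressive).

46.7 MPa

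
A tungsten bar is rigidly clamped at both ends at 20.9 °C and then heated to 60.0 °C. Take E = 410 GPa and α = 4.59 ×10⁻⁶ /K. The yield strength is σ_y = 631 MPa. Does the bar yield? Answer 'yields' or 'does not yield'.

ΔT = 39.10 K. Constrained thermal stress σ = E·α·ΔT = 410.0×10³ MPa × 4.59×10⁻⁶ × 39.10 = 73.6 MPa (compressive).
Compare to σ_y = 631 MPa: σ < σ_y, so it does not yield.

does not yield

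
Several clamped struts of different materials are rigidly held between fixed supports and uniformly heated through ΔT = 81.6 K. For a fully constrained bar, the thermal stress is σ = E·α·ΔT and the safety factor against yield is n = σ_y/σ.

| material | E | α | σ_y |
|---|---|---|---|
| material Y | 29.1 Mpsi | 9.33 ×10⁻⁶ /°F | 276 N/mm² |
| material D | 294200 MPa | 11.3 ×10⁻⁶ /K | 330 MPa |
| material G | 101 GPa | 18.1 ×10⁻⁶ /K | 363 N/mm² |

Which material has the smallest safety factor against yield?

Converting E to GPa, α to ×10⁻⁶/K, σ_y to MPa, then σ and n for each:
  material Y: E = 200.6, α = 16.8, σ_y = 276.0 → σ = 275 MPa, n = 1.00
  material D: E = 294.2, α = 11.3, σ_y = 330.0 → σ = 271 MPa, n = 1.22
  material G: E = 101.0, α = 18.1, σ_y = 363.0 → σ = 149 MPa, n = 2.43
Smallest n: material Y with n = 1.00.

material Y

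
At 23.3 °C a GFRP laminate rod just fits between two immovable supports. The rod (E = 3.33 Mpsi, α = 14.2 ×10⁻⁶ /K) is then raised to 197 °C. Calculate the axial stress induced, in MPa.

56.6 MPa

E = 3.33 Mpsi = 22.96 GPa.
ΔT = 173.7 K. Constrained thermal stress σ = E·α·ΔT = 22.96×10³ MPa × 14.2×10⁻⁶ × 173.7 = 56.6 MPa (compressive).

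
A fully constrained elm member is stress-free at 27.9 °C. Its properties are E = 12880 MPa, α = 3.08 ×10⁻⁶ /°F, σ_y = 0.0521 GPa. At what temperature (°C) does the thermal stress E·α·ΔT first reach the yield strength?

758 °C

E = 12880 MPa = 12.88 GPa.
α = 3.08×10⁻⁶/°F × 9/5 = 5.54×10⁻⁶/K.
σ_y = 0.0521 GPa = 52.10 MPa.
E·α·ΔT = 52.10 MPa ⇒ ΔT = 52.10 / (12.88×10³ × 5.54×10⁻⁶) = 729.6 K.
T = 27.9 + 729.6 = 757.5 °C.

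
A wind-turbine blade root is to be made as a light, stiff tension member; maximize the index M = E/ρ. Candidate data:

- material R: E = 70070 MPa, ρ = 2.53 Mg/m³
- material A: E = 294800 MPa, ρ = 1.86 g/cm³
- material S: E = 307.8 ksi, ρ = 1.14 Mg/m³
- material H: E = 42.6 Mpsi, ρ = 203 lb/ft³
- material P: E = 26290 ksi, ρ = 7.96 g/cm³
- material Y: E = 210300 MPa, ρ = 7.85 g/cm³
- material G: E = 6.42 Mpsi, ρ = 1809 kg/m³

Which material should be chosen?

material A

Normalizing units and computing the index:
  material R: E = 70.07 GPa, ρ = 2530 kg/m³
  material A: E = 294.8 GPa, ρ = 1860 kg/m³
  material S: E = 2.122 GPa, ρ = 1140 kg/m³
  material H: E = 293.7 GPa, ρ = 3252 kg/m³
  material P: E = 181.3 GPa, ρ = 7960 kg/m³
  material Y: E = 210.3 GPa, ρ = 7850 kg/m³
  material G: E = 44.26 GPa, ρ = 1809 kg/m³
  material A: M = 158 MN·m/kg
  material H: M = 90.3 MN·m/kg
  material R: M = 27.7 MN·m/kg
  material Y: M = 26.8 MN·m/kg
  material G: M = 24.5 MN·m/kg
  material P: M = 22.8 MN·m/kg
  material S: M = 1.86 MN·m/kg
Material A ranks first.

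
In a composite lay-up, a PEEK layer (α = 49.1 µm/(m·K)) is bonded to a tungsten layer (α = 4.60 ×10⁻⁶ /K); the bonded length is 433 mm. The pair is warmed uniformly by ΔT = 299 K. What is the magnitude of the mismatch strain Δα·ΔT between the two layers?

0.0133

Δα = |49.1 − 4.60|×10⁻⁶/K = 44.5×10⁻⁶/K.
Mismatch strain = Δα·ΔT = 44.5×10⁻⁶ × 299.0 = 0.0133.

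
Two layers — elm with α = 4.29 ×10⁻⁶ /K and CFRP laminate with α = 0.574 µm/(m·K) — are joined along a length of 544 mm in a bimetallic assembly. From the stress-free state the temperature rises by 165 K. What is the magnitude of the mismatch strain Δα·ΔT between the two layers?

Δα = |4.29 − 0.574|×10⁻⁶/K = 3.72×10⁻⁶/K.
Mismatch strain = Δα·ΔT = 3.72×10⁻⁶ × 165.0 = 6.13×10⁻⁴.

6.13×10⁻⁴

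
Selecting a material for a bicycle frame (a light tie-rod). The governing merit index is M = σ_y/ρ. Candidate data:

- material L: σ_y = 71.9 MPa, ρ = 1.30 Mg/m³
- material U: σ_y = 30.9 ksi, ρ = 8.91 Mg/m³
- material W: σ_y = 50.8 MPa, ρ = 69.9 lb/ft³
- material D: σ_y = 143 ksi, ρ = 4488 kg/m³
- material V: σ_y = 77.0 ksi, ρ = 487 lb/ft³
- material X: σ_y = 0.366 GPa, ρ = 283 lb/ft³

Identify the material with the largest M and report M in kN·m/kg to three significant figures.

material D, M = 220 kN·m/kg

Normalizing units and computing the index:
  material L: σ_y = 71.90 MPa, ρ = 1300 kg/m³
  material U: σ_y = 213.0 MPa, ρ = 8910 kg/m³
  material W: σ_y = 50.80 MPa, ρ = 1120 kg/m³
  material D: σ_y = 986.0 MPa, ρ = 4488 kg/m³
  material V: σ_y = 530.9 MPa, ρ = 7801 kg/m³
  material X: σ_y = 366.0 MPa, ρ = 4533 kg/m³
  material D: M = 220 kN·m/kg
  material X: M = 80.7 kN·m/kg
  material V: M = 68.1 kN·m/kg
  material L: M = 55.3 kN·m/kg
  material W: M = 45.4 kN·m/kg
  material U: M = 23.9 kN·m/kg
The maximum is for material D.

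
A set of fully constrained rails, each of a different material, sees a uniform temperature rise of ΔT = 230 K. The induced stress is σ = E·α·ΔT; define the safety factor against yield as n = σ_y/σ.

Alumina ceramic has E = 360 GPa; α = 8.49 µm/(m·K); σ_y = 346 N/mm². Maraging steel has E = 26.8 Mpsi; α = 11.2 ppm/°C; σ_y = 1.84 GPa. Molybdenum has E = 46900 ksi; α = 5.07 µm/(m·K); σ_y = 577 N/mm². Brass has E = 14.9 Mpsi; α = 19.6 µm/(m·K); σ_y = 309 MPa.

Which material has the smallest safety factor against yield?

alumina ceramic

Per material, after unit conversion:
  alumina ceramic: E = 360.0, α = 8.49, σ_y = 346.0 → σ = 703 MPa, n = 0.492
  maraging steel: E = 184.8, α = 11.2, σ_y = 1840 → σ = 476 MPa, n = 3.87
  molybdenum: E = 323.4, α = 5.07, σ_y = 577.0 → σ = 377 MPa, n = 1.53
  brass: E = 102.7, α = 19.6, σ_y = 309.0 → σ = 463 MPa, n = 0.667
Smallest n: alumina ceramic with n = 0.492.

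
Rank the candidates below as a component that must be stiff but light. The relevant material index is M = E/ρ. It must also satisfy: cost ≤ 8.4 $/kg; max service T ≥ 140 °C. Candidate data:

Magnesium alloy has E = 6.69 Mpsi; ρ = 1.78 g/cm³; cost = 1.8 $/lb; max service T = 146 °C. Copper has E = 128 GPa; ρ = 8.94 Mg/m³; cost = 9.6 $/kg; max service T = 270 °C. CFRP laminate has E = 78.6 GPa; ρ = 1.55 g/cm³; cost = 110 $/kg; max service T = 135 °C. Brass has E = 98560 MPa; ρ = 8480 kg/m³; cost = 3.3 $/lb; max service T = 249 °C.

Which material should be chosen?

Screen on constraints: cost ≤ 8.4 $/kg; max service T ≥ 140 °C. Survivors: magnesium alloy, brass.
Putting every candidate on a common basis:
  magnesium alloy: E = 46.13 GPa, ρ = 1780 kg/m³
  brass: E = 98.56 GPa, ρ = 8480 kg/m³
  magnesium alloy: M = 25.9 MN·m/kg
  brass: M = 11.6 MN·m/kg
Highest index: magnesium alloy.

magnesium alloy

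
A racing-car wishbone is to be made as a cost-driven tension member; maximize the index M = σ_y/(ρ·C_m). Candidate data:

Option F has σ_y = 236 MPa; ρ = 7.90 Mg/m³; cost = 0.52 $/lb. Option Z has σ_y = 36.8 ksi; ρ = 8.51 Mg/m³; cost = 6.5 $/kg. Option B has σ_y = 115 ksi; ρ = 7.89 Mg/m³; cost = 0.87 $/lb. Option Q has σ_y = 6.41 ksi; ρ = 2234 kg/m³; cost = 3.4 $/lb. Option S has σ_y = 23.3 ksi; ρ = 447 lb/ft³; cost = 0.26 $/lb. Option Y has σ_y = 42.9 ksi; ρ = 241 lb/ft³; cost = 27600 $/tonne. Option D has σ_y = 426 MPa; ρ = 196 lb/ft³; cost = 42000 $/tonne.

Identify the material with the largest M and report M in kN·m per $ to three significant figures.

Convert each candidate to consistent units, then evaluate M:
  option F: σ_y = 236.0 MPa, ρ = 7900 kg/m³, cost = 1.146 $/kg
  option Z: σ_y = 253.7 MPa, ρ = 8510 kg/m³, cost = 6.500 $/kg
  option B: σ_y = 792.9 MPa, ρ = 7890 kg/m³, cost = 1.918 $/kg
  option Q: σ_y = 44.20 MPa, ρ = 2234 kg/m³, cost = 7.496 $/kg
  option S: σ_y = 160.6 MPa, ρ = 7160 kg/m³, cost = 0.5732 $/kg
  option Y: σ_y = 295.8 MPa, ρ = 3860 kg/m³, cost = 27.60 $/kg
  option D: σ_y = 426.0 MPa, ρ = 3140 kg/m³, cost = 42.00 $/kg
  option B: M = 52.4 kN·m per $
  option S: M = 39.1 kN·m per $
  option F: M = 26.1 kN·m per $
  option Z: M = 4.59 kN·m per $
  option D: M = 3.23 kN·m per $
  option Y: M = 2.78 kN·m per $
  option Q: M = 2.64 kN·m per $
Option B ranks first.

option B, M = 52.4 kN·m per $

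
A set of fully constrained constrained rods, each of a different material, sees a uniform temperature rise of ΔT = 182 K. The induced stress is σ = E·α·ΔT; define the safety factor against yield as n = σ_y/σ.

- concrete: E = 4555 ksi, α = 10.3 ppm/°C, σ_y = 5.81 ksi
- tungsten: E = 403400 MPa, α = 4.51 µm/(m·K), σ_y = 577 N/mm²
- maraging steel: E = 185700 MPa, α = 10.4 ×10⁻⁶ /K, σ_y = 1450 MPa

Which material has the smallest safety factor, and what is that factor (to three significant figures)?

concrete, n = 0.680

Converting E to GPa, α to ×10⁻⁶/K, σ_y to MPa, then σ and n for each:
  concrete: E = 31.41, α = 10.3, σ_y = 40.06 → σ = 58.9 MPa, n = 0.680
  tungsten: E = 403.4, α = 4.51, σ_y = 577.0 → σ = 331 MPa, n = 1.74
  maraging steel: E = 185.7, α = 10.4, σ_y = 1450 → σ = 351 MPa, n = 4.13
Smallest n: concrete with n = 0.680.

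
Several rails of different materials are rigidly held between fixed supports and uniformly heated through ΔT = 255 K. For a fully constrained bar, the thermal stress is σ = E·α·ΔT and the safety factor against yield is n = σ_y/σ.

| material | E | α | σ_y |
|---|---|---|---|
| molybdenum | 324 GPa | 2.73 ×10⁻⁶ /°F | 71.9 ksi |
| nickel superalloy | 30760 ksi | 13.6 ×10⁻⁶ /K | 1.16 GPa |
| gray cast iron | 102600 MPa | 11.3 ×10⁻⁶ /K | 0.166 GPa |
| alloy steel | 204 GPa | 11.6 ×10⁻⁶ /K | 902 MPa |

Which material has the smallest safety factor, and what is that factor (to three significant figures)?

In consistent units (E in GPa, α in ×10⁻⁶/K, σ_y in MPa):
  molybdenum: E = 324.0, α = 4.91, σ_y = 495.7 → σ = 406 MPa, n = 1.22
  nickel superalloy: E = 212.1, α = 13.6, σ_y = 1160 → σ = 736 MPa, n = 1.58
  gray cast iron: E = 102.6, α = 11.3, σ_y = 166.0 → σ = 296 MPa, n = 0.561
  alloy steel: E = 204.0, α = 11.6, σ_y = 902.0 → σ = 603 MPa, n = 1.49
The minimum is gray cast iron at n = 0.561.

gray cast iron, n = 0.561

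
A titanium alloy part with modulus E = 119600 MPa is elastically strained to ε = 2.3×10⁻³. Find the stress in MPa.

275 MPa

E = 119600 MPa = 119.6 GPa.
σ = E·ε = 119600 MPa × 2.3×10⁻³ = 275 MPa.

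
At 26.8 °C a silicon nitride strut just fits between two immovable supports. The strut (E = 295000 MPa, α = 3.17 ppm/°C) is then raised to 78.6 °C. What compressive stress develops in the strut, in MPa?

48.4 MPa

E = 295000 MPa = 295.0 GPa.
ΔT = 51.80 K. Constrained thermal stress σ = E·α·ΔT = 295.0×10³ MPa × 3.17×10⁻⁶ × 51.80 = 48.4 MPa (compressive).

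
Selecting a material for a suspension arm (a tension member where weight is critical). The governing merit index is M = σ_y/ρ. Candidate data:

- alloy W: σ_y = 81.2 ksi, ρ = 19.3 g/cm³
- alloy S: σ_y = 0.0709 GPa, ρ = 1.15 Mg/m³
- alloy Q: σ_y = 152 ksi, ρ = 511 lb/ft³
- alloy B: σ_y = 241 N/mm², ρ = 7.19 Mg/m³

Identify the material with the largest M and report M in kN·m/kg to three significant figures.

alloy Q, M = 128 kN·m/kg

Convert each candidate to consistent units, then evaluate M:
  alloy W: σ_y = 559.9 MPa, ρ = 19300 kg/m³
  alloy S: σ_y = 70.90 MPa, ρ = 1150 kg/m³
  alloy Q: σ_y = 1048 MPa, ρ = 8185 kg/m³
  alloy B: σ_y = 241.0 MPa, ρ = 7190 kg/m³
  alloy Q: M = 128 kN·m/kg
  alloy S: M = 61.7 kN·m/kg
  alloy B: M = 33.5 kN·m/kg
  alloy W: M = 29.0 kN·m/kg
Highest index: alloy Q.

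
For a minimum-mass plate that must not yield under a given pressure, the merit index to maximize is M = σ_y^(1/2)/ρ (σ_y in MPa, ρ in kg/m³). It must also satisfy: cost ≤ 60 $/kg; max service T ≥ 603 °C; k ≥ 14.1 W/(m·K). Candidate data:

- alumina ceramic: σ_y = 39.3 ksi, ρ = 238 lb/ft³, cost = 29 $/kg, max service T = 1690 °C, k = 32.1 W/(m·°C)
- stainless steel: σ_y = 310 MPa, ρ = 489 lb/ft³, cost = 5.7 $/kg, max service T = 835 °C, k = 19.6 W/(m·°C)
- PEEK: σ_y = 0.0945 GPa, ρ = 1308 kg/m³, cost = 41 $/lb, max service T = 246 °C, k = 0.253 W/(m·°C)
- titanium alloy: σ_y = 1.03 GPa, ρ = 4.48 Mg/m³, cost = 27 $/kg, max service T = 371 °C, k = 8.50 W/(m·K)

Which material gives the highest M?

alumina ceramic

Screen on constraints: cost ≤ 60 $/kg; max service T ≥ 603 °C; k ≥ 14.1 W/(m·K). Survivors: alumina ceramic, stainless steel.
Normalizing units and computing the index:
  alumina ceramic: σ_y = 271.0 MPa, ρ = 3812 kg/m³
  stainless steel: σ_y = 310.0 MPa, ρ = 7833 kg/m³
  alumina ceramic: M = 4.32×10⁻³
  stainless steel: M = 2.25×10⁻³
Alumina ceramic ranks first.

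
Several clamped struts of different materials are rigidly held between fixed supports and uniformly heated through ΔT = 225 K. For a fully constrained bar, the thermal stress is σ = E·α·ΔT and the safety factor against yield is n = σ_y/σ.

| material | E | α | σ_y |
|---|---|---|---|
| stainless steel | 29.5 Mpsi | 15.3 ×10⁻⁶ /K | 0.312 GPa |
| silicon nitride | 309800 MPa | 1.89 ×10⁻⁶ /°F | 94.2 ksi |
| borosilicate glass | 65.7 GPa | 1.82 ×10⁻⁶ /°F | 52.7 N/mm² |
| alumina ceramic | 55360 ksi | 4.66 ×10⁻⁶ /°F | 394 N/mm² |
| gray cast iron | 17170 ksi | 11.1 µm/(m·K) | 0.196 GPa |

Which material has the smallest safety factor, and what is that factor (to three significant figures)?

In consistent units (E in GPa, α in ×10⁻⁶/K, σ_y in MPa):
  stainless steel: E = 203.4, α = 15.3, σ_y = 312.0 → σ = 700 MPa, n = 0.446
  silicon nitride: E = 309.8, α = 3.40, σ_y = 649.5 → σ = 237 MPa, n = 2.74
  borosilicate glass: E = 65.70, α = 3.28, σ_y = 52.70 → σ = 48.4 MPa, n = 1.09
  alumina ceramic: E = 381.7, α = 8.39, σ_y = 394.0 → σ = 720 MPa, n = 0.547
  gray cast iron: E = 118.4, α = 11.1, σ_y = 196.0 → σ = 296 MPa, n = 0.663
Smallest n: stainless steel with n = 0.446.

stainless steel, n = 0.446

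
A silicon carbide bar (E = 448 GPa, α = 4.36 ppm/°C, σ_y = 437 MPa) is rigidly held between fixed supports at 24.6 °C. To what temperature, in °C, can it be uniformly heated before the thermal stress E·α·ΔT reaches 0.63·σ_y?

166 °C

E·α·ΔT = 275.3 MPa ⇒ ΔT = 275.3 / (448.0×10³ × 4.36×10⁻⁶) = 140.9 K.
T = 24.6 + 140.9 = 165.5 °C.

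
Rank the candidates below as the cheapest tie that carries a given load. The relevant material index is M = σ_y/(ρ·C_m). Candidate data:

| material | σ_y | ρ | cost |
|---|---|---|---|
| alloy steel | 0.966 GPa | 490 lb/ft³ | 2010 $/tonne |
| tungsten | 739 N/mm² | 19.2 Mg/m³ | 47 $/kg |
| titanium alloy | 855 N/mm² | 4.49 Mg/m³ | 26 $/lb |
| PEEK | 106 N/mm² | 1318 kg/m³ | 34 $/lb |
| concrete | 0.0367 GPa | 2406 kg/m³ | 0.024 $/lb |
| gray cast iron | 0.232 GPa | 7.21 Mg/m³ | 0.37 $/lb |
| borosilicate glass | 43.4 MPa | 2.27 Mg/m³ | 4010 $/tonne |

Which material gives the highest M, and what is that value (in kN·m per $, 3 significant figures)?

Convert each candidate to consistent units, then evaluate M:
  alloy steel: σ_y = 966.0 MPa, ρ = 7849 kg/m³, cost = 2.010 $/kg
  tungsten: σ_y = 739.0 MPa, ρ = 19200 kg/m³, cost = 47.00 $/kg
  titanium alloy: σ_y = 855.0 MPa, ρ = 4490 kg/m³, cost = 57.32 $/kg
  PEEK: σ_y = 106.0 MPa, ρ = 1318 kg/m³, cost = 74.96 $/kg
  concrete: σ_y = 36.70 MPa, ρ = 2406 kg/m³, cost = 0.05291 $/kg
  gray cast iron: σ_y = 232.0 MPa, ρ = 7210 kg/m³, cost = 0.8157 $/kg
  borosilicate glass: σ_y = 43.40 MPa, ρ = 2270 kg/m³, cost = 4.010 $/kg
  concrete: M = 288 kN·m per $
  alloy steel: M = 61.2 kN·m per $
  gray cast iron: M = 39.4 kN·m per $
  borosilicate glass: M = 4.77 kN·m per $
  titanium alloy: M = 3.32 kN·m per $
  PEEK: M = 1.07 kN·m per $
  tungsten: M = 0.819 kN·m per $
Concrete has the largest M.

concrete, M = 288 kN·m per $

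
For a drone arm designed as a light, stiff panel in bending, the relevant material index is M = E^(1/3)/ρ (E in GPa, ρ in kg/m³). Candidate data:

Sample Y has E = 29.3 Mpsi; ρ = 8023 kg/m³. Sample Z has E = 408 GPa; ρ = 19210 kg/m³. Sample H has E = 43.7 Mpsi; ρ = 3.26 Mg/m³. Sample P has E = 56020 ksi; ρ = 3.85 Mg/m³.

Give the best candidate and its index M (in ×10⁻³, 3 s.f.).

sample H, M = 2.06×10⁻³

In SI units:
  sample Y: E = 202.0 GPa, ρ = 8023 kg/m³
  sample Z: E = 408.0 GPa, ρ = 19210 kg/m³
  sample H: E = 301.3 GPa, ρ = 3260 kg/m³
  sample P: E = 386.2 GPa, ρ = 3850 kg/m³
  sample H: M = 2.06×10⁻³
  sample P: M = 1.89×10⁻³
  sample Y: M = 0.731×10⁻³
  sample Z: M = 0.386×10⁻³
Highest index: sample H.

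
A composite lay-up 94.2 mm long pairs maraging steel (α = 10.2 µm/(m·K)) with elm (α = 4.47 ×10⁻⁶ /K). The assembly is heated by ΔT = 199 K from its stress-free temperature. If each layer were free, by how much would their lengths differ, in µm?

107 µm

Δα = |10.2 − 4.47|×10⁻⁶/K = 5.73×10⁻⁶/K.
ΔL_mismatch = Δα·L·ΔT = 5.73×10⁻⁶ × 94.2 mm × 199.0 K = 107 µm.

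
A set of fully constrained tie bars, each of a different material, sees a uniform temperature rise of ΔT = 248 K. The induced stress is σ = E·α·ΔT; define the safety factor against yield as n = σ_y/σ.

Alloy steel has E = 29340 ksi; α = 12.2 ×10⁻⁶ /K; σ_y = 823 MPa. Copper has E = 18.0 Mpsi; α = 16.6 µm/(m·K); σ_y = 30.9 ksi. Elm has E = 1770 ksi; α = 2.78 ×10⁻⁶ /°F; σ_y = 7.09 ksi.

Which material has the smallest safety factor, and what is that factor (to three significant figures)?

Converting E to GPa, α to ×10⁻⁶/K, σ_y to MPa, then σ and n for each:
  alloy steel: E = 202.3, α = 12.2, σ_y = 823.0 → σ = 612 MPa, n = 1.34
  copper: E = 124.1, α = 16.6, σ_y = 213.0 → σ = 511 MPa, n = 0.417
  elm: E = 12.20, α = 5.00, σ_y = 48.88 → σ = 15.1 MPa, n = 3.23
Smallest n: copper with n = 0.417.

copper, n = 0.417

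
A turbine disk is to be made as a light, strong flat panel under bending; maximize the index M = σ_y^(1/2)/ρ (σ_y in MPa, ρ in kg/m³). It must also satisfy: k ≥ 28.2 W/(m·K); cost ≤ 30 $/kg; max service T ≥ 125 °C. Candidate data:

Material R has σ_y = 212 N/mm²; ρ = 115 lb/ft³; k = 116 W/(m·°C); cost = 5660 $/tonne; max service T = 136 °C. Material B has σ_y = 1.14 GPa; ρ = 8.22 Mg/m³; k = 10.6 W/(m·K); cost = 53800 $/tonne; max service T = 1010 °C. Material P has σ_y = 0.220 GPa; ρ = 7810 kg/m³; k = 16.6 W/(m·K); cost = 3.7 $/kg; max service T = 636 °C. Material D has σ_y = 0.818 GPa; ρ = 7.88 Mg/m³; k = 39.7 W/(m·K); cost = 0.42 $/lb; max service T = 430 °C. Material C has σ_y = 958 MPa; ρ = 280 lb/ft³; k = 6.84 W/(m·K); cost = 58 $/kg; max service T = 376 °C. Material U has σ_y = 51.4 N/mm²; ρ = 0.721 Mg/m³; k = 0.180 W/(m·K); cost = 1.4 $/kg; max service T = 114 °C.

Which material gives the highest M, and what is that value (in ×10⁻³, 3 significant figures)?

Screen on constraints: k ≥ 28.2 W/(m·K); cost ≤ 30 $/kg; max service T ≥ 125 °C. Survivors: material R, material D.
Convert each candidate to consistent units, then evaluate M:
  material R: σ_y = 212.0 MPa, ρ = 1842 kg/m³
  material D: σ_y = 818.0 MPa, ρ = 7880 kg/m³
  material R: M = 7.90×10⁻³
  material D: M = 3.63×10⁻³
The maximum is for material R.

material R, M = 7.90×10⁻³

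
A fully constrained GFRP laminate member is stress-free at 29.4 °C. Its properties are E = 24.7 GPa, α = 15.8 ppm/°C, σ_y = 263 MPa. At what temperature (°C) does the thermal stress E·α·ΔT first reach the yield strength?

703 °C

E·α·ΔT = 263.0 MPa ⇒ ΔT = 263.0 / (24.70×10³ × 15.8×10⁻⁶) = 673.9 K.
T = 29.4 + 673.9 = 703.3 °C.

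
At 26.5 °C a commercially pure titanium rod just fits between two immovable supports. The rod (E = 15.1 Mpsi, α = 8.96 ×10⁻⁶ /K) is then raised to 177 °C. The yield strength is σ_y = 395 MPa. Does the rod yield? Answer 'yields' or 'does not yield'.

does not yield

E = 15.1 Mpsi = 104.1 GPa.
ΔT = 150.5 K. Constrained thermal stress σ = E·α·ΔT = 104.1×10³ MPa × 8.96×10⁻⁶ × 150.5 = 140 MPa (compressive).
Compare to σ_y = 395 MPa: σ < σ_y, so it does not yield.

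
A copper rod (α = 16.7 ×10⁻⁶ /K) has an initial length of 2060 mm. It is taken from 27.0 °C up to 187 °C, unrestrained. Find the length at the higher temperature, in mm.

ΔT = 187 − 27.0 = 160.0 K.
ΔL = α·L₀·ΔT = 16.7×10⁻⁶ × 2060 mm × 160.0 K = 5.50 mm.
L = L₀ + ΔL = 2060 + 5.50 = 2065.5 mm.

2065.5 mm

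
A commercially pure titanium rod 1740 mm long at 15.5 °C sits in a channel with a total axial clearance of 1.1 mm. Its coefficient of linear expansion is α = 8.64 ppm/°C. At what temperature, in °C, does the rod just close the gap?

88.7 °C

α·L₀·ΔT = 1.1 mm ⇒ ΔT = 1.1 / (8.64×10⁻⁶ × 1740.0) = 73.17 K.
T = 15.5 + 73.17 = 88.67 °C.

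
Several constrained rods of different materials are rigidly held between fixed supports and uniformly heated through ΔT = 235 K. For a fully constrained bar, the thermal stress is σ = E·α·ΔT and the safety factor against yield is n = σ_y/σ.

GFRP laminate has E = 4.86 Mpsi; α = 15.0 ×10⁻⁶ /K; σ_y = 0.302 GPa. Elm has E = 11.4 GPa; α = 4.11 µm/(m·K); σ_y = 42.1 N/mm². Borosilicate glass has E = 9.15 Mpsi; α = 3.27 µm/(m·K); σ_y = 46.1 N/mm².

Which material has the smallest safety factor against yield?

Per material, after unit conversion:
  GFRP laminate: E = 33.51, α = 15.0, σ_y = 302.0 → σ = 118 MPa, n = 2.56
  elm: E = 11.40, α = 4.11, σ_y = 42.10 → σ = 11.0 MPa, n = 3.82
  borosilicate glass: E = 63.09, α = 3.27, σ_y = 46.10 → σ = 48.5 MPa, n = 0.951
The minimum is borosilicate glass at n = 0.951.

borosilicate glass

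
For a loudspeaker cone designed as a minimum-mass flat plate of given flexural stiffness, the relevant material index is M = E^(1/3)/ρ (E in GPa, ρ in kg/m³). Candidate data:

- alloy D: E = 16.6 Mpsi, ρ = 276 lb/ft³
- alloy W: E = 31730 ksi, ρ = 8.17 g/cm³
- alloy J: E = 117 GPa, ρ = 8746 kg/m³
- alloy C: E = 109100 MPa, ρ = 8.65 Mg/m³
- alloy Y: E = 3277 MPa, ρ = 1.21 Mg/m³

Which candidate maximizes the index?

alloy Y

Putting every candidate on a common basis:
  alloy D: E = 114.5 GPa, ρ = 4421 kg/m³
  alloy W: E = 218.8 GPa, ρ = 8170 kg/m³
  alloy J: E = 117.0 GPa, ρ = 8746 kg/m³
  alloy C: E = 109.1 GPa, ρ = 8650 kg/m³
  alloy Y: E = 3.277 GPa, ρ = 1210 kg/m³
  alloy Y: M = 1.23×10⁻³
  alloy D: M = 1.10×10⁻³
  alloy W: M = 0.738×10⁻³
  alloy J: M = 0.559×10⁻³
  alloy C: M = 0.552×10⁻³
Alloy Y ranks first.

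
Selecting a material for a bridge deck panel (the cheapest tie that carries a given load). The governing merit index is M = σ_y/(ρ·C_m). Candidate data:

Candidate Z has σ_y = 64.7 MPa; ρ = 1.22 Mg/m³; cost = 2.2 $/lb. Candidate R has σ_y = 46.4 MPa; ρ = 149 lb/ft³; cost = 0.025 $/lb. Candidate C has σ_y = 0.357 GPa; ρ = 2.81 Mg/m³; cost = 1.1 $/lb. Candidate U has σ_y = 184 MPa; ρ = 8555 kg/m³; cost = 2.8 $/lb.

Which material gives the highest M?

After converting to SI:
  candidate Z: σ_y = 64.70 MPa, ρ = 1220 kg/m³, cost = 4.850 $/kg
  candidate R: σ_y = 46.40 MPa, ρ = 2387 kg/m³, cost = 0.05511 $/kg
  candidate C: σ_y = 357.0 MPa, ρ = 2810 kg/m³, cost = 2.425 $/kg
  candidate U: σ_y = 184.0 MPa, ρ = 8555 kg/m³, cost = 6.173 $/kg
  candidate R: M = 353 kN·m per $
  candidate C: M = 52.4 kN·m per $
  candidate Z: M = 10.9 kN·m per $
  candidate U: M = 3.48 kN·m per $
The maximum is for candidate R.

candidate R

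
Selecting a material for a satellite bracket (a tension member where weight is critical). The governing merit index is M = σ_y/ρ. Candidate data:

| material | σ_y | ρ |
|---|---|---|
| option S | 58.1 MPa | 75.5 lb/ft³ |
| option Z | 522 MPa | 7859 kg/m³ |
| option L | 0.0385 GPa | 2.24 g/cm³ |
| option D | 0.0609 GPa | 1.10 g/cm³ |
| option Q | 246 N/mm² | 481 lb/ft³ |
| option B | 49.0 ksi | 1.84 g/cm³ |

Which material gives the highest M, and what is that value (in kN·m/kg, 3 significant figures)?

Normalizing units and computing the index:
  option S: σ_y = 58.10 MPa, ρ = 1209 kg/m³
  option Z: σ_y = 522.0 MPa, ρ = 7859 kg/m³
  option L: σ_y = 38.50 MPa, ρ = 2240 kg/m³
  option D: σ_y = 60.90 MPa, ρ = 1100 kg/m³
  option Q: σ_y = 246.0 MPa, ρ = 7705 kg/m³
  option B: σ_y = 337.8 MPa, ρ = 1840 kg/m³
  option B: M = 184 kN·m/kg
  option Z: M = 66.4 kN·m/kg
  option D: M = 55.4 kN·m/kg
  option S: M = 48.0 kN·m/kg
  option Q: M = 31.9 kN·m/kg
  option L: M = 17.2 kN·m/kg
The maximum is for option B.

option B, M = 184 kN·m/kg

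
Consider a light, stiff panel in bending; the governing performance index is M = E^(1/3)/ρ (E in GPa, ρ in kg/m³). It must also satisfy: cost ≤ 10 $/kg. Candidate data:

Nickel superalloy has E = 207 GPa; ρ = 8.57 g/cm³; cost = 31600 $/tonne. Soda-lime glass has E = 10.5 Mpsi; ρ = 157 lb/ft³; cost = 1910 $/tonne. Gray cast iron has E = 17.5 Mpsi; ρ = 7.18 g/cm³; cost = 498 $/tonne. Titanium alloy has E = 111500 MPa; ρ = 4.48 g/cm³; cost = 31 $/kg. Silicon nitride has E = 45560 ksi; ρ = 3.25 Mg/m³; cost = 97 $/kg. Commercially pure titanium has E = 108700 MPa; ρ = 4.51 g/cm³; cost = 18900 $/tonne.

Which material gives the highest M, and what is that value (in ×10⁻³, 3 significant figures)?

soda-lime glass, M = 1.66×10⁻³

Screen on constraints: cost ≤ 10 $/kg. Survivors: soda-lime glass, gray cast iron.
After converting to SI:
  soda-lime glass: E = 72.39 GPa, ρ = 2515 kg/m³
  gray cast iron: E = 120.7 GPa, ρ = 7180 kg/m³
  soda-lime glass: M = 1.66×10⁻³
  gray cast iron: M = 0.688×10⁻³
The maximum is for soda-lime glass.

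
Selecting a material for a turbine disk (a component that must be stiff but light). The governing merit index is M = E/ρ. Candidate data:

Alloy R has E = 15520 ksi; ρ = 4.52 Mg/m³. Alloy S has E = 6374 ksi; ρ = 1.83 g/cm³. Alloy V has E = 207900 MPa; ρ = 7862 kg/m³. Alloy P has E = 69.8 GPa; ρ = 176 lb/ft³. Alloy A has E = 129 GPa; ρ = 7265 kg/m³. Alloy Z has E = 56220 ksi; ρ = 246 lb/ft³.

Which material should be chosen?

Putting every candidate on a common basis:
  alloy R: E = 107.0 GPa, ρ = 4520 kg/m³
  alloy S: E = 43.95 GPa, ρ = 1830 kg/m³
  alloy V: E = 207.9 GPa, ρ = 7862 kg/m³
  alloy P: E = 69.80 GPa, ρ = 2819 kg/m³
  alloy A: E = 129.0 GPa, ρ = 7265 kg/m³
  alloy Z: E = 387.6 GPa, ρ = 3941 kg/m³
  alloy Z: M = 98.4 MN·m/kg
  alloy V: M = 26.4 MN·m/kg
  alloy P: M = 24.8 MN·m/kg
  alloy S: M = 24.0 MN·m/kg
  alloy R: M = 23.7 MN·m/kg
  alloy A: M = 17.8 MN·m/kg
Alloy Z has the largest M.

alloy Z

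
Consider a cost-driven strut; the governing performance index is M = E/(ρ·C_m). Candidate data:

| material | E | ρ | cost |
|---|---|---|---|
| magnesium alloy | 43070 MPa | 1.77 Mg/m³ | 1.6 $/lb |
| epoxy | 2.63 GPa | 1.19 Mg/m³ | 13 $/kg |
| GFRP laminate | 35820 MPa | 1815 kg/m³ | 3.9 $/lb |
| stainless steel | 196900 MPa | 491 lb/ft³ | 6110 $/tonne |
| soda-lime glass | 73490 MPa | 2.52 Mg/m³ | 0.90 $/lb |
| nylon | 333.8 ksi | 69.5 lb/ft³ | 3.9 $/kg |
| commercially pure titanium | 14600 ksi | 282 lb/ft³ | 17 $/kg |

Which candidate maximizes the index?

soda-lime glass

Convert each candidate to consistent units, then evaluate M:
  magnesium alloy: E = 43.07 GPa, ρ = 1770 kg/m³, cost = 3.527 $/kg
  epoxy: E = 2.630 GPa, ρ = 1190 kg/m³, cost = 13.00 $/kg
  GFRP laminate: E = 35.82 GPa, ρ = 1815 kg/m³, cost = 8.598 $/kg
  stainless steel: E = 196.9 GPa, ρ = 7865 kg/m³, cost = 6.110 $/kg
  soda-lime glass: E = 73.49 GPa, ρ = 2520 kg/m³, cost = 1.984 $/kg
  nylon: E = 2.301 GPa, ρ = 1113 kg/m³, cost = 3.900 $/kg
  commercially pure titanium: E = 100.7 GPa, ρ = 4517 kg/m³, cost = 17.00 $/kg
  soda-lime glass: M = 14.7 MN·m per $
  magnesium alloy: M = 6.90 MN·m per $
  stainless steel: M = 4.10 MN·m per $
  GFRP laminate: M = 2.30 MN·m per $
  commercially pure titanium: M = 1.31 MN·m per $
  nylon: M = 0.530 MN·m per $
  epoxy: M = 0.170 MN·m per $
Highest index: soda-lime glass.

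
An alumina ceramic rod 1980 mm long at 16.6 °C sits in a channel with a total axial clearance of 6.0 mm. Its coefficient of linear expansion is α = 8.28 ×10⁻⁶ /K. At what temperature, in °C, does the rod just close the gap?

α·L₀·ΔT = 6.0 mm ⇒ ΔT = 6.0 / (8.28×10⁻⁶ × 1980.0) = 366.0 K.
T = 16.6 + 366.0 = 382.6 °C.

383 °C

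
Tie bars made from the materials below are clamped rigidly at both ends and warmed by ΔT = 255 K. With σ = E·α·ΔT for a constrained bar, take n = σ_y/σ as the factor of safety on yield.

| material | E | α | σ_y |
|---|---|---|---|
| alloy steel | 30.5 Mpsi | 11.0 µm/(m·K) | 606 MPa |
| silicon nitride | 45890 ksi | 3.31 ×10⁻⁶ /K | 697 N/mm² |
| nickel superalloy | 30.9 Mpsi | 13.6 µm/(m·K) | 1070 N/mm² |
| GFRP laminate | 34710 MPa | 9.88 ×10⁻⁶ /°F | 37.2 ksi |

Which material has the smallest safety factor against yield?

In consistent units (E in GPa, α in ×10⁻⁶/K, σ_y in MPa):
  alloy steel: E = 210.3, α = 11.0, σ_y = 606.0 → σ = 590 MPa, n = 1.03
  silicon nitride: E = 316.4, α = 3.31, σ_y = 697.0 → σ = 267 MPa, n = 2.61
  nickel superalloy: E = 213.0, α = 13.6, σ_y = 1070 → σ = 739 MPa, n = 1.45
  GFRP laminate: E = 34.71, α = 17.8, σ_y = 256.5 → σ = 157 MPa, n = 1.63
The minimum is alloy steel at n = 1.03.

alloy steel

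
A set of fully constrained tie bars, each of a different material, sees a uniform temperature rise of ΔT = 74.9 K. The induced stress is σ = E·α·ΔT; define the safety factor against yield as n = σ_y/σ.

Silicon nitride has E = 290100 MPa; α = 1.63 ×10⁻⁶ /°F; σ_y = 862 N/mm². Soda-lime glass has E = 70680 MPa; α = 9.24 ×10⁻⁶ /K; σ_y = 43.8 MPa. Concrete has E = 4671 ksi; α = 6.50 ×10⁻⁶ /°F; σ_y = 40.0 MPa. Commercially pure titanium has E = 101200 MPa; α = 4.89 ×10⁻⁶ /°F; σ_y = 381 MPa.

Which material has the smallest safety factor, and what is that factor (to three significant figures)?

In consistent units (E in GPa, α in ×10⁻⁶/K, σ_y in MPa):
  silicon nitride: E = 290.1, α = 2.93, σ_y = 862.0 → σ = 63.8 MPa, n = 13.5
  soda-lime glass: E = 70.68, α = 9.24, σ_y = 43.80 → σ = 48.9 MPa, n = 0.895
  concrete: E = 32.21, α = 11.7, σ_y = 40.00 → σ = 28.2 MPa, n = 1.42
  commercially pure titanium: E = 101.2, α = 8.80, σ_y = 381.0 → σ = 66.7 MPa, n = 5.71
The minimum is soda-lime glass at n = 0.895.

soda-lime glass, n = 0.895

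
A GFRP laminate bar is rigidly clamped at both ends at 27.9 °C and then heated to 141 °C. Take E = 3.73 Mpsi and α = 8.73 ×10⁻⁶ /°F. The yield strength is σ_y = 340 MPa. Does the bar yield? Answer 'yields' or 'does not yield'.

does not yield

E = 3.73 Mpsi = 25.72 GPa.
α = 8.73×10⁻⁶/°F × 9/5 = 15.7×10⁻⁶/K.
ΔT = 113.1 K. Constrained thermal stress σ = E·α·ΔT = 25.72×10³ MPa × 15.7×10⁻⁶ × 113.1 = 45.7 MPa (compressive).
Compare to σ_y = 340 MPa: σ < σ_y, so it does not yield.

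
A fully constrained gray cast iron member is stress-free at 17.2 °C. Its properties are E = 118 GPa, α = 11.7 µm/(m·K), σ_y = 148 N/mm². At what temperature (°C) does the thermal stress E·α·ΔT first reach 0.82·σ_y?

σ_y = 148 N/mm² = 148.0 MPa.
E·α·ΔT = 121.4 MPa ⇒ ΔT = 121.4 / (118.0×10³ × 11.7×10⁻⁶) = 87.90 K.
T = 17.2 + 87.90 = 105.1 °C.

105 °C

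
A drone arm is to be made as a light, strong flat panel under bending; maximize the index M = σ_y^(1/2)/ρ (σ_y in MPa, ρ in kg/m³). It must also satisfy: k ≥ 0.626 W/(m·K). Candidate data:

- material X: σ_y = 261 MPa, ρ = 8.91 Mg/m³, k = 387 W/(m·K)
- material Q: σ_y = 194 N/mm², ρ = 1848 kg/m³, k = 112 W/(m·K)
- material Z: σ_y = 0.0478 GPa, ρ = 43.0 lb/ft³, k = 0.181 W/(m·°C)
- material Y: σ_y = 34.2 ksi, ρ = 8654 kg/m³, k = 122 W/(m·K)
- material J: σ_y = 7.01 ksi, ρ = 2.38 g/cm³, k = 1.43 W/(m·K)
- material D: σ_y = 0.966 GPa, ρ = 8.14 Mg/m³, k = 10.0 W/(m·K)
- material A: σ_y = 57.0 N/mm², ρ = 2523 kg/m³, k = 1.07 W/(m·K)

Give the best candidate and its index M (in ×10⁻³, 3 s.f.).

Screen on constraints: k ≥ 0.626 W/(m·K). Survivors: material X, material Q, material Y, material J, material D, material A.
Normalizing units and computing the index:
  material X: σ_y = 261.0 MPa, ρ = 8910 kg/m³
  material Q: σ_y = 194.0 MPa, ρ = 1848 kg/m³
  material Y: σ_y = 235.8 MPa, ρ = 8654 kg/m³
  material J: σ_y = 48.33 MPa, ρ = 2380 kg/m³
  material D: σ_y = 966.0 MPa, ρ = 8140 kg/m³
  material A: σ_y = 57.00 MPa, ρ = 2523 kg/m³
  material Q: M = 7.54×10⁻³
  material D: M = 3.82×10⁻³
  material A: M = 2.99×10⁻³
  material J: M = 2.92×10⁻³
  material X: M = 1.81×10⁻³
  material Y: M = 1.77×10⁻³
Highest index: material Q.

material Q, M = 7.54×10⁻³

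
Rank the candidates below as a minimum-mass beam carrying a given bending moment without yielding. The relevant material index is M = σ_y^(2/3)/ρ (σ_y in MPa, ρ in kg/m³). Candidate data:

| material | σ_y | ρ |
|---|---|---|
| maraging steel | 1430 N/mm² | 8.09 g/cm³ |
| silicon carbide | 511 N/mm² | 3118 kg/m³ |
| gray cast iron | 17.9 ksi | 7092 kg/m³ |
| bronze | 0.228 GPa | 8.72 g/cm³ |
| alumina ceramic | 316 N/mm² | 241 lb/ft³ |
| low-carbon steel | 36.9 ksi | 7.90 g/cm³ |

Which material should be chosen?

silicon carbide

After converting to SI:
  maraging steel: σ_y = 1430 MPa, ρ = 8090 kg/m³
  silicon carbide: σ_y = 511.0 MPa, ρ = 3118 kg/m³
  gray cast iron: σ_y = 123.4 MPa, ρ = 7092 kg/m³
  bronze: σ_y = 228.0 MPa, ρ = 8720 kg/m³
  alumina ceramic: σ_y = 316.0 MPa, ρ = 3860 kg/m³
  low-carbon steel: σ_y = 254.4 MPa, ρ = 7900 kg/m³
  silicon carbide: M = 20.5×10⁻³
  maraging steel: M = 15.7×10⁻³
  alumina ceramic: M = 12.0×10⁻³
  low-carbon steel: M = 5.08×10⁻³
  bronze: M = 4.28×10⁻³
  gray cast iron: M = 3.50×10⁻³
The maximum is for silicon carbide.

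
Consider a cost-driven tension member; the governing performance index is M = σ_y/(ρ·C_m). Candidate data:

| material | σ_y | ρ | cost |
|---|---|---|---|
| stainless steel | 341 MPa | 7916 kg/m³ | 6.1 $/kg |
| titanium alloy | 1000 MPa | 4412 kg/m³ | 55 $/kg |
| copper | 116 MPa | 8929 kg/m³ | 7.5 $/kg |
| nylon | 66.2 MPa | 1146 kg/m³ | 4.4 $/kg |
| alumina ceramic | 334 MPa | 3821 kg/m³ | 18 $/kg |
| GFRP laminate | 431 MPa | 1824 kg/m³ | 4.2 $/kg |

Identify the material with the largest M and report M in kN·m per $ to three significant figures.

Evaluate M for each candidate:
  GFRP laminate: M = 56.3 kN·m per $
  nylon: M = 13.1 kN·m per $
  stainless steel: M = 7.06 kN·m per $
  alumina ceramic: M = 4.86 kN·m per $
  titanium alloy: M = 4.12 kN·m per $
  copper: M = 1.73 kN·m per $
GFRP laminate has the largest M.

GFRP laminate, M = 56.3 kN·m per $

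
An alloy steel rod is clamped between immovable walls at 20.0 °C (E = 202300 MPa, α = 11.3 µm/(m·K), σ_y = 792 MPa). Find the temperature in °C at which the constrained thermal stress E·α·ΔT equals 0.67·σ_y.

252 °C

E = 202300 MPa = 202.3 GPa.
E·α·ΔT = 530.6 MPa ⇒ ΔT = 530.6 / (202.3×10³ × 11.3×10⁻⁶) = 232.1 K.
T = 20.0 + 232.1 = 252.1 °C.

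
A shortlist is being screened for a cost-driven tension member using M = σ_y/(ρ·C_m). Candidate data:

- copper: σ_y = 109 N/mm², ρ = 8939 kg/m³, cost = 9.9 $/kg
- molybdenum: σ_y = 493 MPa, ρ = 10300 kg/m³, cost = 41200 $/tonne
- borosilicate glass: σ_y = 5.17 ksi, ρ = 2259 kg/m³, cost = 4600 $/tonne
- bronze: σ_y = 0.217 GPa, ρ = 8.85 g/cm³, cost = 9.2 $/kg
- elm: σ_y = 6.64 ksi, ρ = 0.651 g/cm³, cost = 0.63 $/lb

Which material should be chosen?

Normalizing units and computing the index:
  copper: σ_y = 109.0 MPa, ρ = 8939 kg/m³, cost = 9.900 $/kg
  molybdenum: σ_y = 493.0 MPa, ρ = 10300 kg/m³, cost = 41.20 $/kg
  borosilicate glass: σ_y = 35.65 MPa, ρ = 2259 kg/m³, cost = 4.600 $/kg
  bronze: σ_y = 217.0 MPa, ρ = 8850 kg/m³, cost = 9.200 $/kg
  elm: σ_y = 45.78 MPa, ρ = 651.0 kg/m³, cost = 1.389 $/kg
  elm: M = 50.6 kN·m per $
  borosilicate glass: M = 3.43 kN·m per $
  bronze: M = 2.67 kN·m per $
  copper: M = 1.23 kN·m per $
  molybdenum: M = 1.16 kN·m per $
Elm has the largest M.

elm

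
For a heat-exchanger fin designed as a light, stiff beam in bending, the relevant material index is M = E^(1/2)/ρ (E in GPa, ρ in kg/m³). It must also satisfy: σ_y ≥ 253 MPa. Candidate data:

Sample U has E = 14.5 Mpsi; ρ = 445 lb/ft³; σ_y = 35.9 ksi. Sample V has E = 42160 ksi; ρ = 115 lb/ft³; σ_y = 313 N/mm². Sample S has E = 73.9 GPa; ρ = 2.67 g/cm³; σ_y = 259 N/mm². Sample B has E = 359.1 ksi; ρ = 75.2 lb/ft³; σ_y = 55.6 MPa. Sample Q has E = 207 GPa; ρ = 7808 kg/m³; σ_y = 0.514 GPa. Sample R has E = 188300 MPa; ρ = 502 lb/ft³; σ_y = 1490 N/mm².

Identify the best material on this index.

sample V

Screen on constraints: σ_y ≥ 253 MPa. Survivors: sample V, sample S, sample Q, sample R.
Normalizing units and computing the index:
  sample V: E = 290.7 GPa, ρ = 1842 kg/m³
  sample S: E = 73.90 GPa, ρ = 2670 kg/m³
  sample Q: E = 207.0 GPa, ρ = 7808 kg/m³
  sample R: E = 188.3 GPa, ρ = 8041 kg/m³
  sample V: M = 9.26×10⁻³
  sample S: M = 3.22×10⁻³
  sample Q: M = 1.84×10⁻³
  sample R: M = 1.71×10⁻³
Highest index: sample V.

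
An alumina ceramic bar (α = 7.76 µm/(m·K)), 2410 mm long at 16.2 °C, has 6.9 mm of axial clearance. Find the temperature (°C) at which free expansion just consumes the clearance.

385 °C

α·L₀·ΔT = 6.9 mm ⇒ ΔT = 6.9 / (7.76×10⁻⁶ × 2410.0) = 369.0 K.
T = 16.2 + 369.0 = 385.2 °C.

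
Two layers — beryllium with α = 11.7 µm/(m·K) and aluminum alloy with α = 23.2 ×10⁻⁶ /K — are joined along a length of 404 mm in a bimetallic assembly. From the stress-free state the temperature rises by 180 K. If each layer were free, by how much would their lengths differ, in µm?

Δα = |11.7 − 23.2|×10⁻⁶/K = 11.5×10⁻⁶/K.
ΔL_mismatch = Δα·L·ΔT = 11.5×10⁻⁶ × 404.0 mm × 180.0 K = 836 µm.

836 µm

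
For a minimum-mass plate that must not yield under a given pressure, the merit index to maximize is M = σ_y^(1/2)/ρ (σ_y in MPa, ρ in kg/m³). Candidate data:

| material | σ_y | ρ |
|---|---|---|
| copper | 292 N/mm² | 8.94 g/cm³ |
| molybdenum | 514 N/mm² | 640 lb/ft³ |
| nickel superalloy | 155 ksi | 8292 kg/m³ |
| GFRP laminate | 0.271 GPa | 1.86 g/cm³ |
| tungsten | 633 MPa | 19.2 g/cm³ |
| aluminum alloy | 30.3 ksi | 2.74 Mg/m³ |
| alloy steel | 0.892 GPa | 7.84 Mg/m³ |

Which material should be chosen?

Putting every candidate on a common basis:
  copper: σ_y = 292.0 MPa, ρ = 8940 kg/m³
  molybdenum: σ_y = 514.0 MPa, ρ = 10250 kg/m³
  nickel superalloy: σ_y = 1069 MPa, ρ = 8292 kg/m³
  GFRP laminate: σ_y = 271.0 MPa, ρ = 1860 kg/m³
  tungsten: σ_y = 633.0 MPa, ρ = 19200 kg/m³
  aluminum alloy: σ_y = 208.9 MPa, ρ = 2740 kg/m³
  alloy steel: σ_y = 892.0 MPa, ρ = 7840 kg/m³
  GFRP laminate: M = 8.85×10⁻³
  aluminum alloy: M = 5.28×10⁻³
  nickel superalloy: M = 3.94×10⁻³
  alloy steel: M = 3.81×10⁻³
  molybdenum: M = 2.21×10⁻³
  copper: M = 1.91×10⁻³
  tungsten: M = 1.31×10⁻³
GFRP laminate has the largest M.

GFRP laminate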